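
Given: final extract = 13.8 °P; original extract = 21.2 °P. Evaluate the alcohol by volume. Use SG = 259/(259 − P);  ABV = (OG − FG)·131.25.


OG = 259/(259 − 21.2) = 1.0892
FG = 259/(259 − 13.8) = 1.0563
ABV = (1.0892 − 1.0563)·131.25

4.3142 % ABV


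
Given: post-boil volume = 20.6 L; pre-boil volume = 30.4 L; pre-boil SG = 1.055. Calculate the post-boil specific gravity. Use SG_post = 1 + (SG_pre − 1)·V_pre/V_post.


pts_pre = (1.055 − 1)·1000 = 55.0000
pts_post = 55.0000·30.4/20.6 = 81.1650
SG_post = 1 + 81.1650/1000

1.0812


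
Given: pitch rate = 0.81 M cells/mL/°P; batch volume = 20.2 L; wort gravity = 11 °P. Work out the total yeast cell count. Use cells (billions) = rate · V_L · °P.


cells = 0.81 · 20.2 · 11

179.9820 billion cells


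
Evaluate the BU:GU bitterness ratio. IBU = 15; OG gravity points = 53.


BU:GU = IBU / OG_points
BU:GU = 15 / 53

0.2830


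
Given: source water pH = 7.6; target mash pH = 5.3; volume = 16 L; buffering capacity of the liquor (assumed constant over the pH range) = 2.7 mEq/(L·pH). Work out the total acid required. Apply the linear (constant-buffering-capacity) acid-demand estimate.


acid = buffering capacity · (pH_source − pH_target) · V
acid = 2.7 · (7.6 − 5.3) · 16

99.3600 mEq


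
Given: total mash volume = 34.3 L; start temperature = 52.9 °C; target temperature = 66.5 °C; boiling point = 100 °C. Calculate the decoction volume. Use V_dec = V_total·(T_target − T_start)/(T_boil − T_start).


V_dec = 34.3·(66.5 − 52.9)/(100 − 52.9)

9.9040 L


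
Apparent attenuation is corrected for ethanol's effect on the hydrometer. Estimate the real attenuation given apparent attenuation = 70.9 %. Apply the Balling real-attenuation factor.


RA = AA · 0.8192
RA = 70.9 · 0.8192

58.0813 %


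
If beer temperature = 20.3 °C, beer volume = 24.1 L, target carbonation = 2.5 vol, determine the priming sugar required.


residual = 14.695·(0.01821 + 0.09011·e^(−0.04·T));  sugar = (target − residual)·4.0·V
residual = 14.695·(0.01821 + 0.09011·e^(−0.04·20.3)) = 0.8555
sugar = (2.5 − 0.8555)·4.0·24.1

158.5312 g


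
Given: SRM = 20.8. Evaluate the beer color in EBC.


EBC = SRM · 1.97
EBC = 20.8 · 1.97

40.9760 EBC


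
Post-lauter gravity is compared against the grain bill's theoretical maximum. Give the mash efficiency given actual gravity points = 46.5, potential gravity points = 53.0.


efficiency = actual / potential × 100
efficiency = 46.5 / 53.0 × 100

87.7358 %


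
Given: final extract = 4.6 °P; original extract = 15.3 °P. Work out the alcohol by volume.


SG = 259/(259 − P);  ABV = (OG − FG)·131.25
OG = 259/(259 − 15.3) = 1.0628
FG = 259/(259 − 4.6) = 1.0181
ABV = (1.0628 − 1.0181)·131.25

5.8669 % ABV


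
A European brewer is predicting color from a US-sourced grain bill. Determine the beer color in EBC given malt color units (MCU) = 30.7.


SRM = 1.4922·MCU^0.6859;  EBC = SRM·1.97
SRM = 1.4922·30.7^0.6859 = 15.6263
EBC = 15.6263·1.97

30.7837 EBC


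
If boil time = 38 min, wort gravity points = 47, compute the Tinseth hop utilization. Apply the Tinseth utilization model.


U = 1.65·0.000125^(GP/1000) · (1 − e^(−0.04·t))/4.15
bigness = 1.65·0.000125^(47/1000) = 1.0815
boil_factor = (1 − e^(−0.04·38))/4.15 = 0.1883
U = 1.0815 · 0.1883

0.2036


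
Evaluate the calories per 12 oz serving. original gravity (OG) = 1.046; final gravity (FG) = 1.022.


ABW = (OG−FG)·131.25·0.79/FG;  °P = 259 − 259/SG (for OG→OE and FG→AE);  RE = 0.1808·OE + 0.8192·AE;  Cal = (6.9·ABW + 4·(RE−0.1))·FG·3.55
ABW = (1.046 − 1.022)·131.25·0.79/1.022 = 2.4349
OE = 259 − 259/1.046 = 11.3901 °P
AE = 259 − 259/1.022 = 5.5753 °P
RE = 0.1808·11.3901 + 0.8192·5.5753 = 6.6266 °P
Cal = (6.9·2.4349 + 4·(6.6266−0.1))·1.022·3.55

155.6731 kcal


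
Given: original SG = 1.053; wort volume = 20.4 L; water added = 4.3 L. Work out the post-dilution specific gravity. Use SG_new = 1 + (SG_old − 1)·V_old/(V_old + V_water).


pts = (1.053 − 1)·1000·20.4/(20.4 + 4.3) = 43.7733
SG_new = 1 + 43.7733/1000

1.0438


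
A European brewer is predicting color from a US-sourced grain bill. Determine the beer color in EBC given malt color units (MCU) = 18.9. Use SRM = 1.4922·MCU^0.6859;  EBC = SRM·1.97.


SRM = 1.4922·18.9^0.6859 = 11.2035
EBC = 11.2035·1.97

22.0708 EBC


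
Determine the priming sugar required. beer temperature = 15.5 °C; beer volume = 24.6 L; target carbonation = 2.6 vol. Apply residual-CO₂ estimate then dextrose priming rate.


residual = 14.695·(0.01821 + 0.09011·e^(−0.04·T));  sugar = (target − residual)·4.0·V
residual = 14.695·(0.01821 + 0.09011·e^(−0.04·15.5)) = 0.9799
sugar = (2.6 − 0.9799)·4.0·24.6

159.4155 g


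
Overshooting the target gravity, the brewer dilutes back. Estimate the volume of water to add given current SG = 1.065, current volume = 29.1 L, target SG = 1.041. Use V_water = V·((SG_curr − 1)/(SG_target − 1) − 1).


V_water = 29.1·((1.065 − 1)/(1.041 − 1) − 1)

17.0341 L


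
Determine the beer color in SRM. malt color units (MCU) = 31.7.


SRM = 1.4922 · MCU^0.6859
SRM = 1.4922 · 31.7^0.6859

15.9736 SRM


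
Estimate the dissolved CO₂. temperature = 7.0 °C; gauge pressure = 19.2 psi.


vols = (P + 14.695)·(0.01821 + 0.09011·e^(−0.04·T))
vols = (19.2 + 14.695)·(0.01821 + 0.09011·e^(−0.04·7.0))

2.9256 volumes


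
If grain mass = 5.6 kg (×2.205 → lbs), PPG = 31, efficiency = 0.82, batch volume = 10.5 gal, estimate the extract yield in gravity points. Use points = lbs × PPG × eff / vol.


lbs = 5.6 × 2.205 = 12.3480
points = 12.3480 × 31 × 0.82 / 10.5

29.8939 points


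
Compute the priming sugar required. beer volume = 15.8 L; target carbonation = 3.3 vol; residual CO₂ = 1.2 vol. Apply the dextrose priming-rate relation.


sugar = (target − residual)·4.0·V
sugar = (3.3 − 1.2)·4.0·15.8

132.7200 g


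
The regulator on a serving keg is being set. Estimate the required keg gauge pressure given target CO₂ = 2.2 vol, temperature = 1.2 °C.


psi = vols/(0.01821 + 0.09011·e^(−0.04·T)) − 14.695
psi = 2.2/(0.01821 + 0.09011·e^(−0.04·1.2)) − 14.695

6.4392 psi


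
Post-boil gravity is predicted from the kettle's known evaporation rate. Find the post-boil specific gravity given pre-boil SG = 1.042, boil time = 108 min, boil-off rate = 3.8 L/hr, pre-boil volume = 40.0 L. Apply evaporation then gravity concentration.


V_post = V_pre − rate·(t/60);  SG_post = 1 + (SG_pre−1)·V_pre/V_post
V_post = 40.0 − 3.8·(108/60) = 33.1600
SG_post = 1 + (1.042 − 1)·40.0/33.1600

1.0507


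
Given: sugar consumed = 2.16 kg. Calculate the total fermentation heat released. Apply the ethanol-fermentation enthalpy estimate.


Q = m_sugar · 590 kJ/kg
Q = 2.16 · 590

1274.4000 kJ


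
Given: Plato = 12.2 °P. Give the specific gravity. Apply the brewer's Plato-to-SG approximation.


SG = 259/(259 − P)
SG = 259/(259 − 12.2)

1.0494


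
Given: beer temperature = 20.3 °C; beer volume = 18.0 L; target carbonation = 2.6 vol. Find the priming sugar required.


residual = 14.695·(0.01821 + 0.09011·e^(−0.04·T));  sugar = (target − residual)·4.0·V
residual = 14.695·(0.01821 + 0.09011·e^(−0.04·20.3)) = 0.8555
sugar = (2.6 − 0.8555)·4.0·18.0

125.6051 g


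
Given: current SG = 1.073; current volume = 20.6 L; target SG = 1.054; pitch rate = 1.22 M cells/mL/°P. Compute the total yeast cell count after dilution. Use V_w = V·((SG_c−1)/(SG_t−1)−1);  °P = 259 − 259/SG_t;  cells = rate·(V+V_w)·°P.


V_w = 20.6·((1.073−1)/(1.054−1)−1) = 7.2481
V_final = 20.6 + 7.2481 = 27.8481
°P = 259 − 259/1.054 = 13.2694
cells = 1.22·27.8481·13.2694

450.8261 billion cells


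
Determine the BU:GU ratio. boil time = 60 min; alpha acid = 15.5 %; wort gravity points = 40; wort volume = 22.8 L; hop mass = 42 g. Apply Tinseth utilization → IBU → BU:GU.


U = 1.65·0.000125^(GP/1000)·(1−e^(−0.04t))/4.15;  IBU = (α/100)·m·U·1000/V;  BU:GU = IBU/GP
U = 1.65·0.000125^(40/1000)·(1−e^(−0.04·60))/4.15 = 0.2524
IBU = (15.5/100)·42·0.2524·1000/22.8 = 72.0538
BU:GU = 72.0538/40

1.8013


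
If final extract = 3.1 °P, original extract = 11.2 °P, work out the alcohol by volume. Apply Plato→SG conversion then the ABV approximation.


SG = 259/(259 − P);  ABV = (OG − FG)·131.25
OG = 259/(259 − 11.2) = 1.0452
FG = 259/(259 − 3.1) = 1.0121
ABV = (1.0452 − 1.0121)·131.25

4.3422 % ABV


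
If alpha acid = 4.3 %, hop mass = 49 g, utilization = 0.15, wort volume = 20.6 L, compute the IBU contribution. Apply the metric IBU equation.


IBU = (α/100)·mass·U·1000 / V
IBU = (4.3/100)·49·0.15·1000 / 20.6

15.3422 IBU


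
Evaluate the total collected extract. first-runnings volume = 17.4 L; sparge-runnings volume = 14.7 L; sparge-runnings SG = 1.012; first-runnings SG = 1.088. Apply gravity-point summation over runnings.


total = Σ (SG_i − 1)·1000·V_i
first = (1.088 − 1)·1000·17.4 = 1531.2000
sparge = (1.012 − 1)·1000·14.7 = 176.4000
total = 1531.2000 + 176.4000

1707.6000 gravity·L


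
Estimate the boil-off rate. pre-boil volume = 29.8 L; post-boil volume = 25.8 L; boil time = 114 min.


rate = (V_pre − V_post) / (t_min/60)
rate = (29.8 − 25.8) / (114/60)

2.1053 L/hr


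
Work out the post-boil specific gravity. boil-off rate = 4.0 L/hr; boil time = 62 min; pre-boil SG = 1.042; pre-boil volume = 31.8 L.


V_post = V_pre − rate·(t/60);  SG_post = 1 + (SG_pre−1)·V_pre/V_post
V_post = 31.8 − 4.0·(62/60) = 27.6667
SG_post = 1 + (1.042 − 1)·31.8/27.6667

1.0483


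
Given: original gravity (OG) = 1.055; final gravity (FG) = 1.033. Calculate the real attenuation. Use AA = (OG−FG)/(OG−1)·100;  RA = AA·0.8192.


AA = (1.055 − 1.033)/(1.055 − 1)·100 = 40.0000
RA = 40.0000·0.8192

32.7680 %


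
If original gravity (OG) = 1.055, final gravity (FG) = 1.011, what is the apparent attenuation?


AA = (OG − FG)/(OG − 1) · 100
AA = (1.055 − 1.011)/(1.055 − 1) · 100

80.0000 %


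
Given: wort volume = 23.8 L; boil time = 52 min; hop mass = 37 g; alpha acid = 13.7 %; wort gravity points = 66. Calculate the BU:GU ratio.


U = 1.65·0.000125^(GP/1000)·(1−e^(−0.04t))/4.15;  IBU = (α/100)·m·U·1000/V;  BU:GU = IBU/GP
U = 1.65·0.000125^(66/1000)·(1−e^(−0.04·52))/4.15 = 0.1923
IBU = (13.7/100)·37·0.1923·1000/23.8 = 40.9468
BU:GU = 40.9468/66

0.6204


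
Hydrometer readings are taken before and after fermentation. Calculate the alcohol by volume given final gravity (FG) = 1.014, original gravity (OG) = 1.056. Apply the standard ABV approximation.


ABV = (OG − FG) · 131.25
ABV = (1.056 − 1.014) · 131.25

5.5125 % ABV


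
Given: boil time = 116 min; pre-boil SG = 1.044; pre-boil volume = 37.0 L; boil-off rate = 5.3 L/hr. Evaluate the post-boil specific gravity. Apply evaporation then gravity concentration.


V_post = V_pre − rate·(t/60);  SG_post = 1 + (SG_pre−1)·V_pre/V_post
V_post = 37.0 − 5.3·(116/60) = 26.7533
SG_post = 1 + (1.044 − 1)·37.0/26.7533

1.0609


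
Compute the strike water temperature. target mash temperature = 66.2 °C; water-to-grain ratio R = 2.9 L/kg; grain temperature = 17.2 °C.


T_strike = (0.41/R)·(T_mash − T_grain) + T_mash
T_strike = (0.41/2.9)·(66.2 − 17.2) + 66.2

73.1276 °C


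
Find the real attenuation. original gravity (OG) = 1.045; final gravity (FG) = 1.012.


AA = (OG−FG)/(OG−1)·100;  RA = AA·0.8192
AA = (1.045 − 1.012)/(1.045 − 1)·100 = 73.3333
RA = 73.3333·0.8192

60.0747 %


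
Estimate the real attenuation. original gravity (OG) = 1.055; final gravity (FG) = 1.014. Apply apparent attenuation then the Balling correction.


AA = (OG−FG)/(OG−1)·100;  RA = AA·0.8192
AA = (1.055 − 1.014)/(1.055 − 1)·100 = 74.5455
RA = 74.5455·0.8192

61.0676 %


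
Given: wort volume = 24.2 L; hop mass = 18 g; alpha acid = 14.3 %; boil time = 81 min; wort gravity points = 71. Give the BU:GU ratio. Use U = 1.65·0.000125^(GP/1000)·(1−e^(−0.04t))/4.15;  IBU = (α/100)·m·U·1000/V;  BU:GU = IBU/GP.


U = 1.65·0.000125^(71/1000)·(1−e^(−0.04·81))/4.15 = 0.2018
IBU = (14.3/100)·18·0.2018·1000/24.2 = 21.4664
BU:GU = 21.4664/71

0.3023


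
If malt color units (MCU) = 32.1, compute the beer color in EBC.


SRM = 1.4922·MCU^0.6859;  EBC = SRM·1.97
SRM = 1.4922·32.1^0.6859 = 16.1116
EBC = 16.1116·1.97

31.7399 EBC


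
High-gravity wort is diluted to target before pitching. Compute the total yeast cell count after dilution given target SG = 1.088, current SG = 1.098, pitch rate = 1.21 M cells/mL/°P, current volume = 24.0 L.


V_w = V·((SG_c−1)/(SG_t−1)−1);  °P = 259 − 259/SG_t;  cells = rate·(V+V_w)·°P
V_w = 24.0·((1.098−1)/(1.088−1)−1) = 2.7273
V_final = 24.0 + 2.7273 = 26.7273
°P = 259 − 259/1.088 = 20.9485
cells = 1.21·26.7273·20.9485

677.4754 billion cells


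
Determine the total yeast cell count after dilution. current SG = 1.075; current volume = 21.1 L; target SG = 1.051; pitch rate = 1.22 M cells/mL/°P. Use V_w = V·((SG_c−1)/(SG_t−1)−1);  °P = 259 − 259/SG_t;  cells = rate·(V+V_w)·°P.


V_w = 21.1·((1.075−1)/(1.051−1)−1) = 9.9294
V_final = 21.1 + 9.9294 = 31.0294
°P = 259 − 259/1.051 = 12.5680
cells = 1.22·31.0294·12.5680

475.7739 billion cells


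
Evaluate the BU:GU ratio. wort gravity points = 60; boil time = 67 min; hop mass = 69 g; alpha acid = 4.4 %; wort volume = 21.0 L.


U = 1.65·0.000125^(GP/1000)·(1−e^(−0.04t))/4.15;  IBU = (α/100)·m·U·1000/V;  BU:GU = IBU/GP
U = 1.65·0.000125^(60/1000)·(1−e^(−0.04·67))/4.15 = 0.2160
IBU = (4.4/100)·69·0.2160·1000/21.0 = 31.2238
BU:GU = 31.2238/60

0.5204


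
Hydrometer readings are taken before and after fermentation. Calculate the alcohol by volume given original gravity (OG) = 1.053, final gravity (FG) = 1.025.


ABV = (OG − FG) · 131.25
ABV = (1.053 − 1.025) · 131.25

3.6750 % ABV


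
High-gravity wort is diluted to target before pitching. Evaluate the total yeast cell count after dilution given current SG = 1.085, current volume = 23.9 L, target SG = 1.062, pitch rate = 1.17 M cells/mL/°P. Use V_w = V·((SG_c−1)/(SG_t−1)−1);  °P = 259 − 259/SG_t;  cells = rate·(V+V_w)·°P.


V_w = 23.9·((1.085−1)/(1.062−1)−1) = 8.8661
V_final = 23.9 + 8.8661 = 32.7661
°P = 259 − 259/1.062 = 15.1205
cells = 1.17·32.7661·15.1205

579.6661 billion cells


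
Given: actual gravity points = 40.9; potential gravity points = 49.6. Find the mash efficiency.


efficiency = actual / potential × 100
efficiency = 40.9 / 49.6 × 100

82.4597 %


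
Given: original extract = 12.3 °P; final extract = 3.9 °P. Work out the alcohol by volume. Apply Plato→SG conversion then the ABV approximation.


SG = 259/(259 − P);  ABV = (OG − FG)·131.25
OG = 259/(259 − 12.3) = 1.0499
FG = 259/(259 − 3.9) = 1.0153
ABV = (1.0499 − 1.0153)·131.25

4.5373 % ABV


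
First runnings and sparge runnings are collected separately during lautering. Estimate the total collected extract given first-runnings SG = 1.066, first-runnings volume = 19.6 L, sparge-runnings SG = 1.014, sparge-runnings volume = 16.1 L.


total = Σ (SG_i − 1)·1000·V_i
first = (1.066 − 1)·1000·19.6 = 1293.6000
sparge = (1.014 − 1)·1000·16.1 = 225.4000
total = 1293.6000 + 225.4000

1519.0000 gravity·L


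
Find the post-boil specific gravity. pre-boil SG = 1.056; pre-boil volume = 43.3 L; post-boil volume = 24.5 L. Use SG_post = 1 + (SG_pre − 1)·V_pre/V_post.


pts_pre = (1.056 − 1)·1000 = 56.0000
pts_post = 56.0000·43.3/24.5 = 98.9714
SG_post = 1 + 98.9714/1000

1.0990


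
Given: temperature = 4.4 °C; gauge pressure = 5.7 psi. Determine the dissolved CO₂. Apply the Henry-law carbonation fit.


vols = (P + 14.695)·(0.01821 + 0.09011·e^(−0.04·T))
vols = (5.7 + 14.695)·(0.01821 + 0.09011·e^(−0.04·4.4))

1.9126 volumes


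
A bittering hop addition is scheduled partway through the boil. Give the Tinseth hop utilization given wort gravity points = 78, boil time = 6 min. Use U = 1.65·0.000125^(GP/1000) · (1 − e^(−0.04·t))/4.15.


bigness = 1.65·0.000125^(78/1000) = 0.8185
boil_factor = (1 − e^(−0.04·6))/4.15 = 0.0514
U = 0.8185 · 0.0514

0.0421


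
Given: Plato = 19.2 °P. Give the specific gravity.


SG = 259/(259 − P)
SG = 259/(259 − 19.2)

1.0801


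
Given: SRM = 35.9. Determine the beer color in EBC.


EBC = SRM · 1.97
EBC = 35.9 · 1.97

70.7230 EBC


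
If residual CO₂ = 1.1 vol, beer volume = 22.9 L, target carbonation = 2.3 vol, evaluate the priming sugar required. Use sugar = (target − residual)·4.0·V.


sugar = (2.3 − 1.1)·4.0·22.9

109.9200 g


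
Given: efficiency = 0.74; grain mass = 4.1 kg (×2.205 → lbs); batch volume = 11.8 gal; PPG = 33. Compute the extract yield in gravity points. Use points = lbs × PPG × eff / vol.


lbs = 4.1 × 2.205 = 9.0405
points = 9.0405 × 33 × 0.74 / 11.8

18.7092 points


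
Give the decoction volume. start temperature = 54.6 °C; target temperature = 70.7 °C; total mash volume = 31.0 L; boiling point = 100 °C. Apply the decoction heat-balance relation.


V_dec = V_total·(T_target − T_start)/(T_boil − T_start)
V_dec = 31.0·(70.7 − 54.6)/(100 − 54.6)

10.9934 L


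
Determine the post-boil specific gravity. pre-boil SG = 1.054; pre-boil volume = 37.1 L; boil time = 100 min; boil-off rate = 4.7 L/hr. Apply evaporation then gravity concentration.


V_post = V_pre − rate·(t/60);  SG_post = 1 + (SG_pre−1)·V_pre/V_post
V_post = 37.1 − 4.7·(100/60) = 29.2667
SG_post = 1 + (1.054 − 1)·37.1/29.2667

1.0685


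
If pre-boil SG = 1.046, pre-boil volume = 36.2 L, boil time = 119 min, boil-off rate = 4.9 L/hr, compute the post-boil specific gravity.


V_post = V_pre − rate·(t/60);  SG_post = 1 + (SG_pre−1)·V_pre/V_post
V_post = 36.2 − 4.9·(119/60) = 26.4817
SG_post = 1 + (1.046 − 1)·36.2/26.4817

1.0629


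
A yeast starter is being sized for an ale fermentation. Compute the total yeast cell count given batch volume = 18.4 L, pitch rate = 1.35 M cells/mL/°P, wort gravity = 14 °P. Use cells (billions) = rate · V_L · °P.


cells = 1.35 · 18.4 · 14

347.7600 billion cells


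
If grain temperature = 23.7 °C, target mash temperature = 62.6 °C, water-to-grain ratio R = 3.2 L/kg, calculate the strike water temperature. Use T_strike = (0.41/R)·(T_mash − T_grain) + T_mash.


T_strike = (0.41/3.2)·(62.6 − 23.7) + 62.6

67.5841 °C


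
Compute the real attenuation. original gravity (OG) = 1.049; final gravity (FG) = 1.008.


AA = (OG−FG)/(OG−1)·100;  RA = AA·0.8192
AA = (1.049 − 1.008)/(1.049 − 1)·100 = 83.6735
RA = 83.6735·0.8192

68.5453 %


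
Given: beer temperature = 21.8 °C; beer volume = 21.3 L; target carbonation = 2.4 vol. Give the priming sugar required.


residual = 14.695·(0.01821 + 0.09011·e^(−0.04·T));  sugar = (target − residual)·4.0·V
residual = 14.695·(0.01821 + 0.09011·e^(−0.04·21.8)) = 0.8212
sugar = (2.4 − 0.8212)·4.0·21.3

134.5096 g


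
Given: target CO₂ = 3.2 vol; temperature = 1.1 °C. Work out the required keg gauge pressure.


psi = vols/(0.01821 + 0.09011·e^(−0.04·T)) − 14.695
psi = 3.2/(0.01821 + 0.09011·e^(−0.04·1.1)) − 14.695

15.9443 psi


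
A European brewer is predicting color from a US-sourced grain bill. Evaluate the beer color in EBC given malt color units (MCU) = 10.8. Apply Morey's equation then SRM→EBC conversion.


SRM = 1.4922·MCU^0.6859;  EBC = SRM·1.97
SRM = 1.4922·10.8^0.6859 = 7.6322
EBC = 7.6322·1.97

15.0355 EBC


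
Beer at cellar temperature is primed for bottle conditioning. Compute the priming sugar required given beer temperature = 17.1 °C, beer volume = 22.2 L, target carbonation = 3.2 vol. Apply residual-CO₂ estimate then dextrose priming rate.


residual = 14.695·(0.01821 + 0.09011·e^(−0.04·T));  sugar = (target − residual)·4.0·V
residual = 14.695·(0.01821 + 0.09011·e^(−0.04·17.1)) = 0.9358
sugar = (3.2 − 0.9358)·4.0·22.2

201.0642 g


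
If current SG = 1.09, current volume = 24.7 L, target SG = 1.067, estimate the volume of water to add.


V_water = V·((SG_curr − 1)/(SG_target − 1) − 1)
V_water = 24.7·((1.09 − 1)/(1.067 − 1) − 1)

8.4791 L


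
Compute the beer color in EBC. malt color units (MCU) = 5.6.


SRM = 1.4922·MCU^0.6859;  EBC = SRM·1.97
SRM = 1.4922·5.6^0.6859 = 4.8642
EBC = 4.8642·1.97

9.5824 EBC


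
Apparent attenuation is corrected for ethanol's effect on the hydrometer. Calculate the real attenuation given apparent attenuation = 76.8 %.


RA = AA · 0.8192
RA = 76.8 · 0.8192

62.9146 %


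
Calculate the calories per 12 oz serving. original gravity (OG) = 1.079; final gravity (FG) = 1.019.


ABW = (OG−FG)·131.25·0.79/FG;  °P = 259 − 259/SG (for OG→OE and FG→AE);  RE = 0.1808·OE + 0.8192·AE;  Cal = (6.9·ABW + 4·(RE−0.1))·FG·3.55
ABW = (1.079 − 1.019)·131.25·0.79/1.019 = 6.1053
OE = 259 − 259/1.079 = 18.9629 °P
AE = 259 − 259/1.019 = 4.8292 °P
RE = 0.1808·18.9629 + 0.8192·4.8292 = 7.3846 °P
Cal = (6.9·6.1053 + 4·(7.3846−0.1))·1.019·3.55

257.7964 kcal


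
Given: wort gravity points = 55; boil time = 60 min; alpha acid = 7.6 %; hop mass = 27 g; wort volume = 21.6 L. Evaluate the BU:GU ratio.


U = 1.65·0.000125^(GP/1000)·(1−e^(−0.04t))/4.15;  IBU = (α/100)·m·U·1000/V;  BU:GU = IBU/GP
U = 1.65·0.000125^(55/1000)·(1−e^(−0.04·60))/4.15 = 0.2205
IBU = (7.6/100)·27·0.2205·1000/21.6 = 20.9502
BU:GU = 20.9502/55

0.3809


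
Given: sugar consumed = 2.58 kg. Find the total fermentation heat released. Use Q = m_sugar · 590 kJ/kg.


Q = 2.58 · 590

1522.2000 kJ


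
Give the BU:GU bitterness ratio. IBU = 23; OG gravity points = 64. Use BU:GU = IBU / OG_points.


BU:GU = 23 / 64

0.3594


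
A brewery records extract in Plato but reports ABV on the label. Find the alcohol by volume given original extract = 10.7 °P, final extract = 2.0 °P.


SG = 259/(259 − P);  ABV = (OG − FG)·131.25
OG = 259/(259 − 10.7) = 1.0431
FG = 259/(259 − 2.0) = 1.0078
ABV = (1.0431 − 1.0078)·131.25

4.6346 % ABV


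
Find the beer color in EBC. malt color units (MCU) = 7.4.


SRM = 1.4922·MCU^0.6859;  EBC = SRM·1.97
SRM = 1.4922·7.4^0.6859 = 5.8889
EBC = 5.8889·1.97

11.6011 EBC


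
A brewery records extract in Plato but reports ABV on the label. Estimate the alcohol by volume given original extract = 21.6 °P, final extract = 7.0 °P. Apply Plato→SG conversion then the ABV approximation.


SG = 259/(259 − P);  ABV = (OG − FG)·131.25
OG = 259/(259 − 21.6) = 1.0910
FG = 259/(259 − 7.0) = 1.0278
ABV = (1.0910 − 1.0278)·131.25

8.2960 % ABV


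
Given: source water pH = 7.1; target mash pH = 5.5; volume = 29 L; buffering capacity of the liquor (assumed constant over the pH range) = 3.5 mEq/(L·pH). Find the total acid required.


acid = buffering capacity · (pH_source − pH_target) · V
acid = 3.5 · (7.1 − 5.5) · 29

162.4000 mEq


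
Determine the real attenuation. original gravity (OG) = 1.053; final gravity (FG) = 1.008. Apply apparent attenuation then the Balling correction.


AA = (OG−FG)/(OG−1)·100;  RA = AA·0.8192
AA = (1.053 − 1.008)/(1.053 − 1)·100 = 84.9057
RA = 84.9057·0.8192

69.5547 %


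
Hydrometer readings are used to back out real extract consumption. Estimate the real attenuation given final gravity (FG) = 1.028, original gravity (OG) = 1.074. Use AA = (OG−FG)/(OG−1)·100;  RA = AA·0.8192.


AA = (1.074 − 1.028)/(1.074 − 1)·100 = 62.1622
RA = 62.1622·0.8192

50.9232 %


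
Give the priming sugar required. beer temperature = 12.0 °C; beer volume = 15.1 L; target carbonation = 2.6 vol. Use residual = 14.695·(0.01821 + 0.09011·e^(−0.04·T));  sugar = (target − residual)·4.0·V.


residual = 14.695·(0.01821 + 0.09011·e^(−0.04·12.0)) = 1.0870
sugar = (2.6 − 1.0870)·4.0·15.1

91.3871 g


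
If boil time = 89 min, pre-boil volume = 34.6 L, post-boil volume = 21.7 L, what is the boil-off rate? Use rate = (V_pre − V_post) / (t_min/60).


rate = (34.6 − 21.7) / (89/60)

8.6966 L/hr


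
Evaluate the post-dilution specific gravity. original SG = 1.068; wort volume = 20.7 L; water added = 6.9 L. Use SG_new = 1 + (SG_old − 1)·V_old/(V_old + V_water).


pts = (1.068 − 1)·1000·20.7/(20.7 + 6.9) = 51.0000
SG_new = 1 + 51.0000/1000

1.0510


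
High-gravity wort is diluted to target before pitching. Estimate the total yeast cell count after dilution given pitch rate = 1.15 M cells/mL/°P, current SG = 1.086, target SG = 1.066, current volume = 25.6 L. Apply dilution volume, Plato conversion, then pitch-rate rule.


V_w = V·((SG_c−1)/(SG_t−1)−1);  °P = 259 − 259/SG_t;  cells = rate·(V+V_w)·°P
V_w = 25.6·((1.086−1)/(1.066−1)−1) = 7.7576
V_final = 25.6 + 7.7576 = 33.3576
°P = 259 − 259/1.066 = 16.0356
cells = 1.15·33.3576·16.0356

615.1469 billion cells


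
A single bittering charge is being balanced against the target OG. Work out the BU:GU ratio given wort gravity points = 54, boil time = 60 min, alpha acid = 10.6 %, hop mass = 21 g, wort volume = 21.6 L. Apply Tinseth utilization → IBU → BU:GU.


U = 1.65·0.000125^(GP/1000)·(1−e^(−0.04t))/4.15;  IBU = (α/100)·m·U·1000/V;  BU:GU = IBU/GP
U = 1.65·0.000125^(54/1000)·(1−e^(−0.04·60))/4.15 = 0.2225
IBU = (10.6/100)·21·0.2225·1000/21.6 = 22.9318
BU:GU = 22.9318/54

0.4247


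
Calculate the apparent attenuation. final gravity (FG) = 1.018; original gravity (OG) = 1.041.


AA = (OG − FG)/(OG − 1) · 100
AA = (1.041 − 1.018)/(1.041 − 1) · 100

56.0976 %


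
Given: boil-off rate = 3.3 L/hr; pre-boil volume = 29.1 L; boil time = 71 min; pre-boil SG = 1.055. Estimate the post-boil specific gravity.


V_post = V_pre − rate·(t/60);  SG_post = 1 + (SG_pre−1)·V_pre/V_post
V_post = 29.1 − 3.3·(71/60) = 25.1950
SG_post = 1 + (1.055 − 1)·29.1/25.1950

1.0635


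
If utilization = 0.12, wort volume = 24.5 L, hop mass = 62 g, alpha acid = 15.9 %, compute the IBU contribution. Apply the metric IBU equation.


IBU = (α/100)·mass·U·1000 / V
IBU = (15.9/100)·62·0.12·1000 / 24.5

48.2841 IBU


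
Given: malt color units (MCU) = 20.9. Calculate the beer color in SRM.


SRM = 1.4922 · MCU^0.6859
SRM = 1.4922 · 20.9^0.6859

12.0037 SRM


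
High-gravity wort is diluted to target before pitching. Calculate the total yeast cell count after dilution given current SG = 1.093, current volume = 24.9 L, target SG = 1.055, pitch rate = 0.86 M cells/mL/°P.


V_w = V·((SG_c−1)/(SG_t−1)−1);  °P = 259 − 259/SG_t;  cells = rate·(V+V_w)·°P
V_w = 24.9·((1.093−1)/(1.055−1)−1) = 17.2036
V_final = 24.9 + 17.2036 = 42.1036
°P = 259 − 259/1.055 = 13.5024
cells = 0.86·42.1036·13.5024

488.9090 billion cells


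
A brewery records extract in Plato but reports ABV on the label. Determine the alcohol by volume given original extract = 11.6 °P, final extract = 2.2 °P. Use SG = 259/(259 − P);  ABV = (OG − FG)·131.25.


OG = 259/(259 − 11.6) = 1.0469
FG = 259/(259 − 2.2) = 1.0086
ABV = (1.0469 − 1.0086)·131.25

5.0296 % ABV


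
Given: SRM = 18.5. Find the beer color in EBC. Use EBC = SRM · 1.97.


EBC = 18.5 · 1.97

36.4450 EBC


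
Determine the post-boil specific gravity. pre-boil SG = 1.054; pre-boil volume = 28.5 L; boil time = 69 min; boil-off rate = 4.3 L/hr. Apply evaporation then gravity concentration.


V_post = V_pre − rate·(t/60);  SG_post = 1 + (SG_pre−1)·V_pre/V_post
V_post = 28.5 − 4.3·(69/60) = 23.5550
SG_post = 1 + (1.054 − 1)·28.5/23.5550

1.0653


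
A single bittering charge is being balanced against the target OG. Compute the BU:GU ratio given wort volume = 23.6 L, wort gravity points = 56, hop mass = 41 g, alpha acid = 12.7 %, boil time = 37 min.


U = 1.65·0.000125^(GP/1000)·(1−e^(−0.04t))/4.15;  IBU = (α/100)·m·U·1000/V;  BU:GU = IBU/GP
U = 1.65·0.000125^(56/1000)·(1−e^(−0.04·37))/4.15 = 0.1856
IBU = (12.7/100)·41·0.1856·1000/23.6 = 40.9600
BU:GU = 40.9600/56

0.7314


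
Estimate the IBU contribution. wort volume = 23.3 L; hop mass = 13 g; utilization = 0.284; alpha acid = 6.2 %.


IBU = (α/100)·mass·U·1000 / V
IBU = (6.2/100)·13·0.284·1000 / 23.3

9.8242 IBU


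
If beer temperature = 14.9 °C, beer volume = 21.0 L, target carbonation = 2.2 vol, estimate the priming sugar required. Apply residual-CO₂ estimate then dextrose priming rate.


residual = 14.695·(0.01821 + 0.09011·e^(−0.04·T));  sugar = (target − residual)·4.0·V
residual = 14.695·(0.01821 + 0.09011·e^(−0.04·14.9)) = 0.9972
sugar = (2.2 − 0.9972)·4.0·21.0

101.0330 g


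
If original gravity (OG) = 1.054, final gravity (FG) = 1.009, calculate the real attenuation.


AA = (OG−FG)/(OG−1)·100;  RA = AA·0.8192
AA = (1.054 − 1.009)/(1.054 − 1)·100 = 83.3333
RA = 83.3333·0.8192

68.2667 %


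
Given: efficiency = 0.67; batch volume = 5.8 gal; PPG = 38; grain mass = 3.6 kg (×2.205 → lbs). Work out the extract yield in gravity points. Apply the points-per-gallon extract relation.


points = lbs × PPG × eff / vol
lbs = 3.6 × 2.205 = 7.9380
points = 7.9380 × 38 × 0.67 / 5.8

34.8451 points


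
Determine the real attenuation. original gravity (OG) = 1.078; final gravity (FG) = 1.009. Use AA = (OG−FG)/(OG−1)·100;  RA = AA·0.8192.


AA = (1.078 − 1.009)/(1.078 − 1)·100 = 88.4615
RA = 88.4615·0.8192

72.4677 %


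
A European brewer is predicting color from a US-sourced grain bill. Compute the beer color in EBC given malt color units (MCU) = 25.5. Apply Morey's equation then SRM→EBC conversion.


SRM = 1.4922·MCU^0.6859;  EBC = SRM·1.97
SRM = 1.4922·25.5^0.6859 = 13.7586
EBC = 13.7586·1.97

27.1044 EBC


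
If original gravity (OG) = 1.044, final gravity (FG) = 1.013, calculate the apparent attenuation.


AA = (OG − FG)/(OG − 1) · 100
AA = (1.044 − 1.013)/(1.044 − 1) · 100

70.4545 %


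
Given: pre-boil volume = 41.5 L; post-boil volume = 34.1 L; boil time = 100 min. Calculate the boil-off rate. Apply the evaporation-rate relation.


rate = (V_pre − V_post) / (t_min/60)
rate = (41.5 − 34.1) / (100/60)

4.4400 L/hr


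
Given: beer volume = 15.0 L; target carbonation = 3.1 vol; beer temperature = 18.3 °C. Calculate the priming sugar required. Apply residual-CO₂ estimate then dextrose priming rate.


residual = 14.695·(0.01821 + 0.09011·e^(−0.04·T));  sugar = (target − residual)·4.0·V
residual = 14.695·(0.01821 + 0.09011·e^(−0.04·18.3)) = 0.9044
sugar = (3.1 − 0.9044)·4.0·15.0

131.7331 g


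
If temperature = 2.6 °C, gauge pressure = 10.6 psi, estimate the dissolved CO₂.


vols = (P + 14.695)·(0.01821 + 0.09011·e^(−0.04·T))
vols = (10.6 + 14.695)·(0.01821 + 0.09011·e^(−0.04·2.6))

2.5148 volumes


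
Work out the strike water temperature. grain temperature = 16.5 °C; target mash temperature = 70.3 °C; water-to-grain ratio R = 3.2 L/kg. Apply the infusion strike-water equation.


T_strike = (0.41/R)·(T_mash − T_grain) + T_mash
T_strike = (0.41/3.2)·(70.3 − 16.5) + 70.3

77.1931 °C


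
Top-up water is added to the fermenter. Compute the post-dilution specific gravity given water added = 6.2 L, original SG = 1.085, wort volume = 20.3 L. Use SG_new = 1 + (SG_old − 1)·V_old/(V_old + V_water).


pts = (1.085 − 1)·1000·20.3/(20.3 + 6.2) = 65.1132
SG_new = 1 + 65.1132/1000

1.0651


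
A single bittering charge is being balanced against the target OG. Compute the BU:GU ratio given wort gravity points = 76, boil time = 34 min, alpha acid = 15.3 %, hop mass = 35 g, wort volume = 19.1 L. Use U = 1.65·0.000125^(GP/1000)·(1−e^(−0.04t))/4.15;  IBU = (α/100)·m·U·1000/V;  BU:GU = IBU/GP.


U = 1.65·0.000125^(76/1000)·(1−e^(−0.04·34))/4.15 = 0.1493
IBU = (15.3/100)·35·0.1493·1000/19.1 = 41.8518
BU:GU = 41.8518/76

0.5507


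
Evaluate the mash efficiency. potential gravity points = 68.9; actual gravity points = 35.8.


efficiency = actual / potential × 100
efficiency = 35.8 / 68.9 × 100

51.9594 %


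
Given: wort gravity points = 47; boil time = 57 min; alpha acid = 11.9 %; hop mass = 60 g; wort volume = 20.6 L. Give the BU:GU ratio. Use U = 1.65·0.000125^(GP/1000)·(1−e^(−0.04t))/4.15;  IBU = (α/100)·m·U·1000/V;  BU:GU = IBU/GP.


U = 1.65·0.000125^(47/1000)·(1−e^(−0.04·57))/4.15 = 0.2340
IBU = (11.9/100)·60·0.2340·1000/20.6 = 81.0887
BU:GU = 81.0887/47

1.7253


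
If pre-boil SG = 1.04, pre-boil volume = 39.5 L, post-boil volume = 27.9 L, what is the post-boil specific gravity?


SG_post = 1 + (SG_pre − 1)·V_pre/V_post
pts_pre = (1.04 − 1)·1000 = 40.0000
pts_post = 40.0000·39.5/27.9 = 56.6308
SG_post = 1 + 56.6308/1000

1.0566


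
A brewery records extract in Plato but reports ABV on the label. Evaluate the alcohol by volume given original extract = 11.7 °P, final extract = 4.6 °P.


SG = 259/(259 − P);  ABV = (OG − FG)·131.25
OG = 259/(259 − 11.7) = 1.0473
FG = 259/(259 − 4.6) = 1.0181
ABV = (1.0473 − 1.0181)·131.25

3.8363 % ABV


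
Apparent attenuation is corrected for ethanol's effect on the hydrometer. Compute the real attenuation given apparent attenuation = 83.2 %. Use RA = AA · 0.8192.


RA = 83.2 · 0.8192

68.1574 %


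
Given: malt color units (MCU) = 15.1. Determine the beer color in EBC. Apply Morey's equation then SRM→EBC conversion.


SRM = 1.4922·MCU^0.6859;  EBC = SRM·1.97
SRM = 1.4922·15.1^0.6859 = 9.6048
EBC = 9.6048·1.97

18.9214 EBC


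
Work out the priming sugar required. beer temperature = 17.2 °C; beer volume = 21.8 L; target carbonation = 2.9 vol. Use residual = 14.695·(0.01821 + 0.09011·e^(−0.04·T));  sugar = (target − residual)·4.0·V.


residual = 14.695·(0.01821 + 0.09011·e^(−0.04·17.2)) = 0.9331
sugar = (2.9 − 0.9331)·4.0·21.8

171.5140 g


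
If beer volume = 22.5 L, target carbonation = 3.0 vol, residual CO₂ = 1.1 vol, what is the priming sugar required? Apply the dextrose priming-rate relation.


sugar = (target − residual)·4.0·V
sugar = (3.0 − 1.1)·4.0·22.5

171.0000 g


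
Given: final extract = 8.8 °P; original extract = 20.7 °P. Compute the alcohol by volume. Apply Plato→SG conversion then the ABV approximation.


SG = 259/(259 − P);  ABV = (OG − FG)·131.25
OG = 259/(259 − 20.7) = 1.0869
FG = 259/(259 − 8.8) = 1.0352
ABV = (1.0869 − 1.0352)·131.25

6.7848 % ABV


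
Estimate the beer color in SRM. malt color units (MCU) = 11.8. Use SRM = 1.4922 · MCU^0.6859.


SRM = 1.4922 · 11.8^0.6859

8.1102 SRM


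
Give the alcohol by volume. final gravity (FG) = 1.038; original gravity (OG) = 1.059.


ABV = (OG − FG) · 131.25
ABV = (1.059 − 1.038) · 131.25

2.7562 % ABV


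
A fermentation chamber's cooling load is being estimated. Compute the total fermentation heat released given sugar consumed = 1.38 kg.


Q = m_sugar · 590 kJ/kg
Q = 1.38 · 590

814.2000 kJ


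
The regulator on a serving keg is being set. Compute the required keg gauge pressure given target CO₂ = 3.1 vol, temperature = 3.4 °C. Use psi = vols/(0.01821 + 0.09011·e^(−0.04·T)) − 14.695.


psi = 3.1/(0.01821 + 0.09011·e^(−0.04·3.4)) − 14.695

17.3093 psi


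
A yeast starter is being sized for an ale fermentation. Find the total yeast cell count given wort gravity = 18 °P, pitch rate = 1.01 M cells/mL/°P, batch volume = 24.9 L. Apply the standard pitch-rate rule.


cells (billions) = rate · V_L · °P
cells = 1.01 · 24.9 · 18

452.6820 billion cells


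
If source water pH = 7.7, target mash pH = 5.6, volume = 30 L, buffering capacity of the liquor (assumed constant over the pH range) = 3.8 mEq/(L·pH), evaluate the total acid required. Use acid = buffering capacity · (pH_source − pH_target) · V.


acid = 3.8 · (7.7 − 5.6) · 30

239.4000 mEq


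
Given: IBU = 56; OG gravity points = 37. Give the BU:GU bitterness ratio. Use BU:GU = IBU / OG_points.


BU:GU = 56 / 37

1.5135


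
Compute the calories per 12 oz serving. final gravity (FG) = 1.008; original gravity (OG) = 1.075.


ABW = (OG−FG)·131.25·0.79/FG;  °P = 259 − 259/SG (for OG→OE and FG→AE);  RE = 0.1808·OE + 0.8192·AE;  Cal = (6.9·ABW + 4·(RE−0.1))·FG·3.55
ABW = (1.075 − 1.008)·131.25·0.79/1.008 = 6.8919
OE = 259 − 259/1.075 = 18.0698 °P
AE = 259 − 259/1.008 = 2.0556 °P
RE = 0.1808·18.0698 + 0.8192·2.0556 = 4.9509 °P
Cal = (6.9·6.8919 + 4·(4.9509−0.1))·1.008·3.55

239.6025 kcal


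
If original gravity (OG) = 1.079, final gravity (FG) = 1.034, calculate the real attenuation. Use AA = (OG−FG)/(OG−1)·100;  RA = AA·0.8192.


AA = (1.079 − 1.034)/(1.079 − 1)·100 = 56.9620
RA = 56.9620·0.8192

46.6633 %


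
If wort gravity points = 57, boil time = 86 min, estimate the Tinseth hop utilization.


U = 1.65·0.000125^(GP/1000) · (1 − e^(−0.04·t))/4.15
bigness = 1.65·0.000125^(57/1000) = 0.9886
boil_factor = (1 − e^(−0.04·86))/4.15 = 0.2332
U = 0.9886 · 0.2332

0.2306


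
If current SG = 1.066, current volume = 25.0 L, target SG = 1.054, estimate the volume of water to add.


V_water = V·((SG_curr − 1)/(SG_target − 1) − 1)
V_water = 25.0·((1.066 − 1)/(1.054 − 1) − 1)

5.5556 L


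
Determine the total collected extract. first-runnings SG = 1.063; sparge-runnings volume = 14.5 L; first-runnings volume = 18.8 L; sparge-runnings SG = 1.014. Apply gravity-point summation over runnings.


total = Σ (SG_i − 1)·1000·V_i
first = (1.063 − 1)·1000·18.8 = 1184.4000
sparge = (1.014 − 1)·1000·14.5 = 203.0000
total = 1184.4000 + 203.0000

1387.4000 gravity·L


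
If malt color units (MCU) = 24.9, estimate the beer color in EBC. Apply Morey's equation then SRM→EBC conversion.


SRM = 1.4922·MCU^0.6859;  EBC = SRM·1.97
SRM = 1.4922·24.9^0.6859 = 13.5357
EBC = 13.5357·1.97

26.6653 EBC


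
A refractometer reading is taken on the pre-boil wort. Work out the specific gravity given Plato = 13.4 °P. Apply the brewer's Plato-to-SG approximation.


SG = 259/(259 − P)
SG = 259/(259 − 13.4)

1.0546


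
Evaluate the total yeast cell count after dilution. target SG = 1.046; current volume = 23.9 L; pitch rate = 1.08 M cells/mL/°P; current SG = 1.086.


V_w = V·((SG_c−1)/(SG_t−1)−1);  °P = 259 − 259/SG_t;  cells = rate·(V+V_w)·°P
V_w = 23.9·((1.086−1)/(1.046−1)−1) = 20.7826
V_final = 23.9 + 20.7826 = 44.6826
°P = 259 − 259/1.046 = 11.3901
cells = 1.08·44.6826·11.3901

549.6525 billion cells


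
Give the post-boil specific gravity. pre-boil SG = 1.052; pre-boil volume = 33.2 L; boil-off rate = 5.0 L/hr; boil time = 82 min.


V_post = V_pre − rate·(t/60);  SG_post = 1 + (SG_pre−1)·V_pre/V_post
V_post = 33.2 − 5.0·(82/60) = 26.3667
SG_post = 1 + (1.052 − 1)·33.2/26.3667

1.0655


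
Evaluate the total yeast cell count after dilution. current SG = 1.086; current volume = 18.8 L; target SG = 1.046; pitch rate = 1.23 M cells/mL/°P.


V_w = V·((SG_c−1)/(SG_t−1)−1);  °P = 259 − 259/SG_t;  cells = rate·(V+V_w)·°P
V_w = 18.8·((1.086−1)/(1.046−1)−1) = 16.3478
V_final = 18.8 + 16.3478 = 35.1478
°P = 259 − 259/1.046 = 11.3901
cells = 1.23·35.1478·11.3901

492.4130 billion cells


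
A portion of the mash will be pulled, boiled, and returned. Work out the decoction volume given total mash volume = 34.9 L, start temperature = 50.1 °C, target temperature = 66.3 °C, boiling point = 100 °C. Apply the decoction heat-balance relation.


V_dec = V_total·(T_target − T_start)/(T_boil − T_start)
V_dec = 34.9·(66.3 − 50.1)/(100 − 50.1)

11.3303 L
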